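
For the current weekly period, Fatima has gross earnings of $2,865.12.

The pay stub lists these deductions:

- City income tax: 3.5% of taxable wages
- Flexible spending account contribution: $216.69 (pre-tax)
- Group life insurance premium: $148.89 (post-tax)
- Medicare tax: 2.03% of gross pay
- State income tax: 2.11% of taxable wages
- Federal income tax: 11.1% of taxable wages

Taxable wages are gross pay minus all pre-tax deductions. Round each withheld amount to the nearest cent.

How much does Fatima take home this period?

$1,998.82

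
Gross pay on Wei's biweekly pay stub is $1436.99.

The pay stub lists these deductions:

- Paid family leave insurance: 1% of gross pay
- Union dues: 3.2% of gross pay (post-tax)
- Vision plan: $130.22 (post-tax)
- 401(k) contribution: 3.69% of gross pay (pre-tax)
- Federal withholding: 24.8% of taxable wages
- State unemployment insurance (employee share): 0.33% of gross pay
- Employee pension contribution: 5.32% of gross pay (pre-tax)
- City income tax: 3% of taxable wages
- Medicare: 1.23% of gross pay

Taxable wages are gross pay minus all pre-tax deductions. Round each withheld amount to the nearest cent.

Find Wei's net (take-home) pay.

$731.05

Employee pension contribution: $1436.99 × 0.0532 = $76.45
401(k) contribution: $1436.99 × 0.0369 = $53.02
Pre-tax total = $76.45 + $53.02 = $129.47
Taxable wages = $1436.99 − $129.47 = $1307.52
City income tax: $1307.52 × 0.03 = $39.23
Federal withholding: $1307.52 × 0.248 = $324.26
Paid family leave insurance: $1436.99 × 0.01 = $14.37
State unemployment insurance (employee share): $1436.99 × 0.0033 = $4.74
Medicare: $1436.99 × 0.0123 = $17.67
Vision plan: $130.22
Union dues: $1436.99 × 0.032 = $45.98
Total deductions = $76.45 + $53.02 + $39.23 + $324.26 + $14.37 + $4.74 + $17.67 + $130.22 + $45.98 = $705.94
Net pay = $1436.99 − $705.94 = $731.05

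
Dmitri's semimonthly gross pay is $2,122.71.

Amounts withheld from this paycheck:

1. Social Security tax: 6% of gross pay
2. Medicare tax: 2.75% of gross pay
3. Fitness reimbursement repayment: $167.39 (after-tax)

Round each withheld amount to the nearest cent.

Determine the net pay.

$1,769.59

Social Security tax: $2,122.71 × 0.06 = $127.36
Medicare tax: $2,122.71 × 0.0275 = $58.37
Fitness reimbursement repayment: $167.39
Total deductions = $127.36 + $58.37 + $167.39 = $353.12
Net pay = $2,122.71 − $353.12 = $1,769.59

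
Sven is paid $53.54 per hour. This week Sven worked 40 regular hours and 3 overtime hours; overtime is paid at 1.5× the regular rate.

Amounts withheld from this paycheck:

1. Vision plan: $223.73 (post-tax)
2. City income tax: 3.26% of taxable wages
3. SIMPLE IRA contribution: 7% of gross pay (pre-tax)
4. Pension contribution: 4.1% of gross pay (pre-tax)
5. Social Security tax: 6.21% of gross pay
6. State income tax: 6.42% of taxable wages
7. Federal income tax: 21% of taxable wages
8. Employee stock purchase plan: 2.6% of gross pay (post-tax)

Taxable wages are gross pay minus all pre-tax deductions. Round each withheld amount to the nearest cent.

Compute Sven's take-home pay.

$1,034.61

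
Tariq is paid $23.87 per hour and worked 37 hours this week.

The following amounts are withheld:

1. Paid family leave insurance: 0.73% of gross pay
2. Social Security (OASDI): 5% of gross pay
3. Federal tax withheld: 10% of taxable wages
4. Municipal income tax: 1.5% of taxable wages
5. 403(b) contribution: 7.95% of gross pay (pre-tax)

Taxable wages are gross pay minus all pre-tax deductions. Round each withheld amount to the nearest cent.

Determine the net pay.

$668.88

Gross pay: 37 × $23.87 = $883.19
403(b) contribution: $883.19 × 0.0795 = $70.21
Taxable wages = $883.19 − $70.21 = $812.98
Municipal income tax: $812.98 × 0.015 = $12.19
Federal tax withheld: $812.98 × 0.1 = $81.30
Paid family leave insurance: $883.19 × 0.0073 = $6.45
Social Security (OASDI): $883.19 × 0.05 = $44.16
Total deductions = $70.21 + $12.19 + $81.30 + $6.45 + $44.16 = $214.31
Net pay = $883.19 − $214.31 = $668.88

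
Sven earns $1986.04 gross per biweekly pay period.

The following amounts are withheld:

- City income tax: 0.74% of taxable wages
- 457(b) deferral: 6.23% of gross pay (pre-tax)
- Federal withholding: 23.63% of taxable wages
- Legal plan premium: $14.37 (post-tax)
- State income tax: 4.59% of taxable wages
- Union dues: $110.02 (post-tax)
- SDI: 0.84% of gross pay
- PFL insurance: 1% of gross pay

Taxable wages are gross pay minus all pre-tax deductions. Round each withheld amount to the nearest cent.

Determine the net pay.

$1162.06

457(b) deferral: $1986.04 × 0.0623 = $123.73
Taxable wages = $1986.04 − $123.73 = $1862.31
City income tax: $1862.31 × 0.0074 = $13.78
Federal withholding: $1862.31 × 0.2363 = $440.06
State income tax: $1862.31 × 0.0459 = $85.48
SDI: $1986.04 × 0.0084 = $16.68
PFL insurance: $1986.04 × 0.01 = $19.86
Union dues: $110.02
Legal plan premium: $14.37
Total deductions = $123.73 + $13.78 + $440.06 + $85.48 + $16.68 + $19.86 + $110.02 + $14.37 = $823.98
Net pay = $1986.04 − $823.98 = $1162.06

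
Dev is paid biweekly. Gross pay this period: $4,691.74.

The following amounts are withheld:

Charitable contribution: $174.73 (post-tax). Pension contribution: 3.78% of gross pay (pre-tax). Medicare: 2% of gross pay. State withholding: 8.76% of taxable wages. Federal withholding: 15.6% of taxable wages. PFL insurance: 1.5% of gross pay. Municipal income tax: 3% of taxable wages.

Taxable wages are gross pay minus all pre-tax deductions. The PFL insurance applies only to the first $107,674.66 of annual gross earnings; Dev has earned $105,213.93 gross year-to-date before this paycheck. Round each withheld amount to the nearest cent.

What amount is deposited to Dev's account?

Pension contribution: $4,691.74 × 0.0378 = $177.35
Taxable wages = $4,691.74 − $177.35 = $4,514.39
Municipal income tax: $4,514.39 × 0.03 = $135.43
Federal withholding: $4,514.39 × 0.156 = $704.24
State withholding: $4,514.39 × 0.0876 = $395.46
Medicare: $4,691.74 × 0.02 = $93.83
PFL insurance: only $107,674.66 − $105,213.93 = $2,460.73 of this check is subject → $2,460.73 × 0.015 = $36.91
Charitable contribution: $174.73
Total deductions = $177.35 + $135.43 + $704.24 + $395.46 + $93.83 + $36.91 + $174.73 = $1,717.95
Net pay = $4,691.74 − $1,717.95 = $2,973.79

$2,973.79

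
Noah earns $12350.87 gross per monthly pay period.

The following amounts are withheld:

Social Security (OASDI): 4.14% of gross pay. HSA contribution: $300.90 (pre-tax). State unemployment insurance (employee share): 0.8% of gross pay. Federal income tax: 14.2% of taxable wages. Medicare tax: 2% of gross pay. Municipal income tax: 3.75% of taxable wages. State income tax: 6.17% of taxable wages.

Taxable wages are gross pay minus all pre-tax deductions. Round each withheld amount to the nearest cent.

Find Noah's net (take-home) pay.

HSA contribution: $300.90
Taxable wages = $12350.87 − $300.90 = $12049.97
State income tax: $12049.97 × 0.0617 = $743.48
Federal income tax: $12049.97 × 0.142 = $1711.10
Municipal income tax: $12049.97 × 0.0375 = $451.87
State unemployment insurance (employee share): $12350.87 × 0.008 = $98.81
Social Security (OASDI): $12350.87 × 0.0414 = $511.33
Medicare tax: $12350.87 × 0.02 = $247.02
Total deductions = $300.90 + $743.48 + $1711.10 + $451.87 + $98.81 + $511.33 + $247.02 = $4064.51
Net pay = $12350.87 − $4064.51 = $8286.36

$8286.36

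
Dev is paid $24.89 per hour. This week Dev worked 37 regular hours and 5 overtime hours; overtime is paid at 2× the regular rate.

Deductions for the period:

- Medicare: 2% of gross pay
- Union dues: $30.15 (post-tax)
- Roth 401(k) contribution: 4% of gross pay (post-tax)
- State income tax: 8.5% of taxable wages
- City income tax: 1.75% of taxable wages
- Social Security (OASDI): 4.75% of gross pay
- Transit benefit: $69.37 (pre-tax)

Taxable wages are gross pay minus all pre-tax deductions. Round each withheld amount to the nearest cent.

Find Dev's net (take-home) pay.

$831.75

Regular pay: 37 × $24.89 = $920.93
Overtime pay: 5 × $24.89 × 2 = $248.90
Gross pay = $920.93 + $248.90 = $1,169.83
Transit benefit: $69.37
Taxable wages = $1,169.83 − $69.37 = $1,100.46
State income tax: $1,100.46 × 0.085 = $93.54
City income tax: $1,100.46 × 0.0175 = $19.26
Social Security (OASDI): $1,169.83 × 0.0475 = $55.57
Medicare: $1,169.83 × 0.02 = $23.40
Roth 401(k) contribution: $1,169.83 × 0.04 = $46.79
Union dues: $30.15
Total deductions = $69.37 + $93.54 + $19.26 + $55.57 + $23.40 + $46.79 + $30.15 = $338.08
Net pay = $1,169.83 − $338.08 = $831.75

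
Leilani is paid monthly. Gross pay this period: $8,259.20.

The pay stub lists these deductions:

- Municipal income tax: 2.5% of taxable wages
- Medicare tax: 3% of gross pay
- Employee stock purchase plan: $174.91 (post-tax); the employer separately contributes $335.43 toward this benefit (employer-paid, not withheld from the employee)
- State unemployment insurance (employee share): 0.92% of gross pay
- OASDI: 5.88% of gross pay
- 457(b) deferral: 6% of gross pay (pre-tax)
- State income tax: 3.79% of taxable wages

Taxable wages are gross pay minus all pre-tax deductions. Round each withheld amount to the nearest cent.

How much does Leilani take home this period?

$6,291.01

457(b) deferral: $8,259.20 × 0.06 = $495.55
Taxable wages = $8,259.20 − $495.55 = $7,763.65
State income tax: $7,763.65 × 0.0379 = $294.24
Municipal income tax: $7,763.65 × 0.025 = $194.09
Medicare tax: $8,259.20 × 0.03 = $247.78
OASDI: $8,259.20 × 0.0588 = $485.64
State unemployment insurance (employee share): $8,259.20 × 0.0092 = $75.98
Employee stock purchase plan: $174.91
(Employer's $335.43 toward employee stock purchase plan is not withheld from the employee.)
Total deductions = $495.55 + $294.24 + $194.09 + $247.78 + $485.64 + $75.98 + $174.91 = $1,968.19
Net pay = $8,259.20 − $1,968.19 = $6,291.01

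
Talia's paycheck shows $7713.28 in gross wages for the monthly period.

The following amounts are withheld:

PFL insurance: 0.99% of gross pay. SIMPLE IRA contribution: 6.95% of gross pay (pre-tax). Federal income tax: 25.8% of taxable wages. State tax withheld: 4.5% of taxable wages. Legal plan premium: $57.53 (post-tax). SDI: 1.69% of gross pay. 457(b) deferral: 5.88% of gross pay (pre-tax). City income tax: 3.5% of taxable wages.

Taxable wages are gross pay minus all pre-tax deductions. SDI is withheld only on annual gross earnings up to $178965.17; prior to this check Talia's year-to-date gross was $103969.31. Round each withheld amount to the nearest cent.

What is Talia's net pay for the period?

SIMPLE IRA contribution: $7713.28 × 0.0695 = $536.07
457(b) deferral: $7713.28 × 0.0588 = $453.54
Pre-tax total = $536.07 + $453.54 = $989.61
Taxable wages = $7713.28 − $989.61 = $6723.67
State tax withheld: $6723.67 × 0.045 = $302.57
City income tax: $6723.67 × 0.035 = $235.33
Federal income tax: $6723.67 × 0.258 = $1734.71
PFL insurance: $7713.28 × 0.0099 = $76.36
SDI: cap not yet reached, full $7713.28 is subject → $7713.28 × 0.0169 = $130.35
Legal plan premium: $57.53
Total deductions = $536.07 + $453.54 + $302.57 + $235.33 + $1734.71 + $76.36 + $130.35 + $57.53 = $3526.46
Net pay = $7713.28 − $3526.46 = $4186.82

$4186.82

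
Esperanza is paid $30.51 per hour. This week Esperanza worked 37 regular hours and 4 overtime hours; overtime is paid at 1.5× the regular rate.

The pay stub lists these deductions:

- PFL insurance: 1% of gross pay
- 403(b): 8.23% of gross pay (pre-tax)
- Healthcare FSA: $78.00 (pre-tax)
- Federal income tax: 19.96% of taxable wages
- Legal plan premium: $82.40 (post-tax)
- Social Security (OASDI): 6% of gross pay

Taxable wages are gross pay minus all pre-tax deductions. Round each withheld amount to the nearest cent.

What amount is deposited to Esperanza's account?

Regular pay: 37 × $30.51 = $1128.87
Overtime pay: 4 × $30.51 × 1.5 = $183.06
Gross pay = $1128.87 + $183.06 = $1311.93
403(b): $1311.93 × 0.0823 = $107.97
Healthcare FSA: $78.00
Pre-tax total = $107.97 + $78.00 = $185.97
Taxable wages = $1311.93 − $185.97 = $1125.96
Federal income tax: $1125.96 × 0.1996 = $224.74
PFL insurance: $1311.93 × 0.01 = $13.12
Social Security (OASDI): $1311.93 × 0.06 = $78.72
Legal plan premium: $82.40
Total deductions = $107.97 + $78.00 + $224.74 + $13.12 + $78.72 + $82.40 = $584.95
Net pay = $1311.93 − $584.95 = $726.98

$726.98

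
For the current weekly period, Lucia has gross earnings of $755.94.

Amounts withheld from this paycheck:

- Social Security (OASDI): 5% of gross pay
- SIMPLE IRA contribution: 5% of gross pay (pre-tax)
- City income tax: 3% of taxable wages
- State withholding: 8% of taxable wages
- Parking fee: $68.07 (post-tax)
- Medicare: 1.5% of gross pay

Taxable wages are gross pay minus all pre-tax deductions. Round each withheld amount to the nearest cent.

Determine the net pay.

$521.94

SIMPLE IRA contribution: $755.94 × 0.05 = $37.80
Taxable wages = $755.94 − $37.80 = $718.14
State withholding: $718.14 × 0.08 = $57.45
City income tax: $718.14 × 0.03 = $21.54
Social Security (OASDI): $755.94 × 0.05 = $37.80
Medicare: $755.94 × 0.015 = $11.34
Parking fee: $68.07
Total deductions = $37.80 + $57.45 + $21.54 + $37.80 + $11.34 + $68.07 = $234.00
Net pay = $755.94 − $234.00 = $521.94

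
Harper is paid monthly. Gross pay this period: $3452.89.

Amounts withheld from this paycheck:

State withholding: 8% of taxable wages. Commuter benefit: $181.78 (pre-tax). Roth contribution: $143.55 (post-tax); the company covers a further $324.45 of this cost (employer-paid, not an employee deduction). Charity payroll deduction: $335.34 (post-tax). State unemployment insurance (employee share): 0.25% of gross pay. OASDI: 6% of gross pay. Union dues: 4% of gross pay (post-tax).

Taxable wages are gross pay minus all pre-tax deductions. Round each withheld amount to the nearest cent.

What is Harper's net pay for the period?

Commuter benefit: $181.78
Taxable wages = $3452.89 − $181.78 = $3271.11
State withholding: $3271.11 × 0.08 = $261.69
OASDI: $3452.89 × 0.06 = $207.17
State unemployment insurance (employee share): $3452.89 × 0.0025 = $8.63
Charity payroll deduction: $335.34
Roth contribution: $143.55
Union dues: $3452.89 × 0.04 = $138.12
(Employer's $324.45 toward Roth contribution is not withheld from the employee.)
Total deductions = $181.78 + $261.69 + $207.17 + $8.63 + $335.34 + $143.55 + $138.12 = $1276.28
Net pay = $3452.89 − $1276.28 = $2176.61

$2176.61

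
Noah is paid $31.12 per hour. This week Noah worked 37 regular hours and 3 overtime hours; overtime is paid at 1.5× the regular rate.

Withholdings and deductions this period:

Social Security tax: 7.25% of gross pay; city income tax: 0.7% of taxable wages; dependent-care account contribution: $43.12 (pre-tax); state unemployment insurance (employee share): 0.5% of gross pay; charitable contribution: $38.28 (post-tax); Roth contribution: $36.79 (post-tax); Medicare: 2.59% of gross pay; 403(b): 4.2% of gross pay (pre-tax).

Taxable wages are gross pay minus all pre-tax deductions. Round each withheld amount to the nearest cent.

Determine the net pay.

$977.15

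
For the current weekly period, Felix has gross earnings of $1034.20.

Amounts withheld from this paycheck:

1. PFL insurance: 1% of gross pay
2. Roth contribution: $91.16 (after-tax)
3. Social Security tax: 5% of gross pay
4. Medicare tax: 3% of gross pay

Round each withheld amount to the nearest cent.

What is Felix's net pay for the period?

$849.96

PFL insurance: $1034.20 × 0.01 = $10.34
Medicare tax: $1034.20 × 0.03 = $31.03
Social Security tax: $1034.20 × 0.05 = $51.71
Roth contribution: $91.16
Total deductions = $10.34 + $31.03 + $51.71 + $91.16 = $184.24
Net pay = $1034.20 − $184.24 = $849.96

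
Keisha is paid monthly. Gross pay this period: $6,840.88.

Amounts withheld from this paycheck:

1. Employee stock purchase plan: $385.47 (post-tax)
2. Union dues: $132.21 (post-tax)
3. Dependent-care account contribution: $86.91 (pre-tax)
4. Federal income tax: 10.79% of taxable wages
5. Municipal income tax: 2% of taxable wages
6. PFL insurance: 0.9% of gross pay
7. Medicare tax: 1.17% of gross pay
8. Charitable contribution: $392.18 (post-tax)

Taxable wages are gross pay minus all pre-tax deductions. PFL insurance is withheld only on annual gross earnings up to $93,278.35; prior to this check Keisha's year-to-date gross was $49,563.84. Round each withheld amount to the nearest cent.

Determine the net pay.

$4,838.67

Dependent-care account contribution: $86.91
Taxable wages = $6,840.88 − $86.91 = $6,753.97
Municipal income tax: $6,753.97 × 0.02 = $135.08
Federal income tax: $6,753.97 × 0.1079 = $728.75
Medicare tax: $6,840.88 × 0.0117 = $80.04
PFL insurance: cap not yet reached, full $6,840.88 is subject → $6,840.88 × 0.009 = $61.57
Charitable contribution: $392.18
Union dues: $132.21
Employee stock purchase plan: $385.47
Total deductions = $86.91 + $135.08 + $728.75 + $80.04 + $61.57 + $392.18 + $132.21 + $385.47 = $2,002.21
Net pay = $6,840.88 − $2,002.21 = $4,838.67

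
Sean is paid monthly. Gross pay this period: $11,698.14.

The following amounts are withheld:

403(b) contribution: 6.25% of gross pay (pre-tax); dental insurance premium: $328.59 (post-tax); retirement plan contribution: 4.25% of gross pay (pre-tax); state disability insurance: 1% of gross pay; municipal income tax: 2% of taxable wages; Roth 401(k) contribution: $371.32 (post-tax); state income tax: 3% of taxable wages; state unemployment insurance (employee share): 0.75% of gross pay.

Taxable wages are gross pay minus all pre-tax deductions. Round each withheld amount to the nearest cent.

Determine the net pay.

$9,041.71

Retirement plan contribution: $11,698.14 × 0.0425 = $497.17
403(b) contribution: $11,698.14 × 0.0625 = $731.13
Pre-tax total = $497.17 + $731.13 = $1,228.30
Taxable wages = $11,698.14 − $1,228.30 = $10,469.84
Municipal income tax: $10,469.84 × 0.02 = $209.40
State income tax: $10,469.84 × 0.03 = $314.10
State disability insurance: $11,698.14 × 0.01 = $116.98
State unemployment insurance (employee share): $11,698.14 × 0.0075 = $87.74
Dental insurance premium: $328.59
Roth 401(k) contribution: $371.32
Total deductions = $497.17 + $731.13 + $209.40 + $314.10 + $116.98 + $87.74 + $328.59 + $371.32 = $2,656.43
Net pay = $11,698.14 − $2,656.43 = $9,041.71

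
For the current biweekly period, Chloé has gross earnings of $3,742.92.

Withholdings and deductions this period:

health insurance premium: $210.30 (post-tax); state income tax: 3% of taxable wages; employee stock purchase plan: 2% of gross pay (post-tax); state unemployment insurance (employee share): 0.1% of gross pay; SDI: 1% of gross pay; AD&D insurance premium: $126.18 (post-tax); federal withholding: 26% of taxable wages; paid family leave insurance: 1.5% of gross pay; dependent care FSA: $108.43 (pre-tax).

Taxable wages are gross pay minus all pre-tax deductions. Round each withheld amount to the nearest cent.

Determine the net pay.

$2,071.84

Dependent care FSA: $108.43
Taxable wages = $3,742.92 − $108.43 = $3,634.49
Federal withholding: $3,634.49 × 0.26 = $944.97
State income tax: $3,634.49 × 0.03 = $109.03
SDI: $3,742.92 × 0.01 = $37.43
Paid family leave insurance: $3,742.92 × 0.015 = $56.14
State unemployment insurance (employee share): $3,742.92 × 0.001 = $3.74
AD&D insurance premium: $126.18
Employee stock purchase plan: $3,742.92 × 0.02 = $74.86
Health insurance premium: $210.30
Total deductions = $108.43 + $944.97 + $109.03 + $37.43 + $56.14 + $3.74 + $126.18 + $74.86 + $210.30 = $1,671.08
Net pay = $3,742.92 − $1,671.08 = $2,071.84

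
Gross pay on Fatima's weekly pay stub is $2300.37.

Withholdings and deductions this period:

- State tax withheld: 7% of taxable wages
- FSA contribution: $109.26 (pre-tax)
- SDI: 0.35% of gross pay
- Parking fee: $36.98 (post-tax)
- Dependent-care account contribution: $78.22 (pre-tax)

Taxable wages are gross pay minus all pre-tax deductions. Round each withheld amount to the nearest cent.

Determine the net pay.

FSA contribution: $109.26
Dependent-care account contribution: $78.22
Pre-tax total = $109.26 + $78.22 = $187.48
Taxable wages = $2300.37 − $187.48 = $2112.89
State tax withheld: $2112.89 × 0.07 = $147.90
SDI: $2300.37 × 0.0035 = $8.05
Parking fee: $36.98
Total deductions = $109.26 + $78.22 + $147.90 + $8.05 + $36.98 = $380.41
Net pay = $2300.37 − $380.41 = $1919.96

$1919.96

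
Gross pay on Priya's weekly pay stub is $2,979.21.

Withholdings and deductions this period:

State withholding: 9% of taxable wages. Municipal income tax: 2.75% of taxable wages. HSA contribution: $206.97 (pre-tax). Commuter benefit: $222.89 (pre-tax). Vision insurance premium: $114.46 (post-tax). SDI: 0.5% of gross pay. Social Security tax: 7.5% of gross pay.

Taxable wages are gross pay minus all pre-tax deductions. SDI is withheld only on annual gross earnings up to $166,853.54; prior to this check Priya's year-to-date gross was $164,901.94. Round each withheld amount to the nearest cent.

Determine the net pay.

HSA contribution: $206.97
Commuter benefit: $222.89
Pre-tax total = $206.97 + $222.89 = $429.86
Taxable wages = $2,979.21 − $429.86 = $2,549.35
State withholding: $2,549.35 × 0.09 = $229.44
Municipal income tax: $2,549.35 × 0.0275 = $70.11
SDI: only $166,853.54 − $164,901.94 = $1,951.60 of this check is subject → $1,951.60 × 0.005 = $9.76
Social Security tax: $2,979.21 × 0.075 = $223.44
Vision insurance premium: $114.46
Total deductions = $206.97 + $222.89 + $229.44 + $70.11 + $9.76 + $223.44 + $114.46 = $1,077.07
Net pay = $2,979.21 − $1,077.07 = $1,902.14

$1,902.14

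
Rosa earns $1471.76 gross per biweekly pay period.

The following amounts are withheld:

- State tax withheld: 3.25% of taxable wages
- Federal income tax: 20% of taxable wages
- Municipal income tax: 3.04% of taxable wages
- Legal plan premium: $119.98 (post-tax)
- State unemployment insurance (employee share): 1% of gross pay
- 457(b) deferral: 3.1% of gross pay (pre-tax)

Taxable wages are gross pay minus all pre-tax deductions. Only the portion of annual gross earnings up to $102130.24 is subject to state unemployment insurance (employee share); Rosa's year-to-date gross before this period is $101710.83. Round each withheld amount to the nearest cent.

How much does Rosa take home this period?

$927.04

457(b) deferral: $1471.76 × 0.031 = $45.62
Taxable wages = $1471.76 − $45.62 = $1426.14
State tax withheld: $1426.14 × 0.0325 = $46.35
Municipal income tax: $1426.14 × 0.0304 = $43.35
Federal income tax: $1426.14 × 0.2 = $285.23
State unemployment insurance (employee share): only $102130.24 − $101710.83 = $419.41 of this check is subject → $419.41 × 0.01 = $4.19
Legal plan premium: $119.98
Total deductions = $45.62 + $46.35 + $43.35 + $285.23 + $4.19 + $119.98 = $544.72
Net pay = $1471.76 − $544.72 = $927.04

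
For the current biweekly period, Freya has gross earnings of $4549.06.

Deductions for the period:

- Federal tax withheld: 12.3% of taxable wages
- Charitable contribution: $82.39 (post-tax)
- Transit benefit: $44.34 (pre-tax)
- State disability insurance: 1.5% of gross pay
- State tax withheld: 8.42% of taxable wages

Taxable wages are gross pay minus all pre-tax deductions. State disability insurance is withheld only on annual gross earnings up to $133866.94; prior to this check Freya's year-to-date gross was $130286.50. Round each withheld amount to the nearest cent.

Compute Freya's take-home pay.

Transit benefit: $44.34
Taxable wages = $4549.06 − $44.34 = $4504.72
Federal tax withheld: $4504.72 × 0.123 = $554.08
State tax withheld: $4504.72 × 0.0842 = $379.30
State disability insurance: only $133866.94 − $130286.50 = $3580.44 of this check is subject → $3580.44 × 0.015 = $53.71
Charitable contribution: $82.39
Total deductions = $44.34 + $554.08 + $379.30 + $53.71 + $82.39 = $1113.82
Net pay = $4549.06 − $1113.82 = $3435.24

$3435.24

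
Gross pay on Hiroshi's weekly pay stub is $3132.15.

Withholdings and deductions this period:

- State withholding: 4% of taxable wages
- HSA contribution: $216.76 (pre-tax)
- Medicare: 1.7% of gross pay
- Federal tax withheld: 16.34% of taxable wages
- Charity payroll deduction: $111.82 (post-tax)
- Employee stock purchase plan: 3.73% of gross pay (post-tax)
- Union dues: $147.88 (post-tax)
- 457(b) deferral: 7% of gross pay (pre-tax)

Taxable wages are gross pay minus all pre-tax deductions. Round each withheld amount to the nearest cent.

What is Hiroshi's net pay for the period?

$1717.96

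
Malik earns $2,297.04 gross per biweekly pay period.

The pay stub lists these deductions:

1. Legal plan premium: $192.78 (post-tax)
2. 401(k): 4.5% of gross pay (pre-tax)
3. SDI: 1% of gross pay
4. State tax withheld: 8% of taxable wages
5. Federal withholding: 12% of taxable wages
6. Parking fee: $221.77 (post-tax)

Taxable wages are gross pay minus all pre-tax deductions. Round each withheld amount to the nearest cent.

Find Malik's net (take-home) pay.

$1,317.42

401(k): $2,297.04 × 0.045 = $103.37
Taxable wages = $2,297.04 − $103.37 = $2,193.67
State tax withheld: $2,193.67 × 0.08 = $175.49
Federal withholding: $2,193.67 × 0.12 = $263.24
SDI: $2,297.04 × 0.01 = $22.97
Parking fee: $221.77
Legal plan premium: $192.78
Total deductions = $103.37 + $175.49 + $263.24 + $22.97 + $221.77 + $192.78 = $979.62
Net pay = $2,297.04 − $979.62 = $1,317.42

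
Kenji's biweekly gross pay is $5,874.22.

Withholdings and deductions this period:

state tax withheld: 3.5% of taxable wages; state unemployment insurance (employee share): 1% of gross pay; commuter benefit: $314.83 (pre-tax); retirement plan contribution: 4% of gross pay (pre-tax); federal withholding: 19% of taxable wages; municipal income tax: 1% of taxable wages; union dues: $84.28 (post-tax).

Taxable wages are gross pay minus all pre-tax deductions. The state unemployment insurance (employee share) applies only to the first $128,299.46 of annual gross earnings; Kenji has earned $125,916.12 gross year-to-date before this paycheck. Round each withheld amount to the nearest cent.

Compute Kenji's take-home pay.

Retirement plan contribution: $5,874.22 × 0.04 = $234.97
Commuter benefit: $314.83
Pre-tax total = $234.97 + $314.83 = $549.80
Taxable wages = $5,874.22 − $549.80 = $5,324.42
State tax withheld: $5,324.42 × 0.035 = $186.35
Municipal income tax: $5,324.42 × 0.01 = $53.24
Federal withholding: $5,324.42 × 0.19 = $1,011.64
State unemployment insurance (employee share): only $128,299.46 − $125,916.12 = $2,383.34 of this check is subject → $2,383.34 × 0.01 = $23.83
Union dues: $84.28
Total deductions = $234.97 + $314.83 + $186.35 + $53.24 + $1,011.64 + $23.83 + $84.28 = $1,909.14
Net pay = $5,874.22 − $1,909.14 = $3,965.08

$3,965.08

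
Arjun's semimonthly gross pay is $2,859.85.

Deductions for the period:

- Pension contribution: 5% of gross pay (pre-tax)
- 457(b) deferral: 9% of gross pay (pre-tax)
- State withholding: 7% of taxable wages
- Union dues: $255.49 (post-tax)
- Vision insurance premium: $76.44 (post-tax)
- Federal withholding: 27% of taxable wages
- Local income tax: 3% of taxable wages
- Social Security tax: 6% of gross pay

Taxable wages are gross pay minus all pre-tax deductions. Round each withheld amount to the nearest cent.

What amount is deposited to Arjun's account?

$1,045.95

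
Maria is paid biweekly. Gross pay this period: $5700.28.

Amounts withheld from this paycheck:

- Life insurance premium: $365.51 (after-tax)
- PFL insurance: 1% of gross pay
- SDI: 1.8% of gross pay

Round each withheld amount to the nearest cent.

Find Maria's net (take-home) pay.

$5175.16

SDI: $5700.28 × 0.018 = $102.61
PFL insurance: $5700.28 × 0.01 = $57.00
Life insurance premium: $365.51
Total deductions = $102.61 + $57.00 + $365.51 = $525.12
Net pay = $5700.28 − $525.12 = $5175.16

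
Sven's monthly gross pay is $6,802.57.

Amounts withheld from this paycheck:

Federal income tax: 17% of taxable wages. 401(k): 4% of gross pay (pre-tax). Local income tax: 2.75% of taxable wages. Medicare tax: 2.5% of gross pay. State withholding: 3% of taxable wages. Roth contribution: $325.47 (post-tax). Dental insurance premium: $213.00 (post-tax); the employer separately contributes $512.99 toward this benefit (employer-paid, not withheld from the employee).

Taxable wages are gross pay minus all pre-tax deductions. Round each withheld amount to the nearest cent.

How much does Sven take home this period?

401(k): $6,802.57 × 0.04 = $272.10
Taxable wages = $6,802.57 − $272.10 = $6,530.47
Federal income tax: $6,530.47 × 0.17 = $1,110.18
State withholding: $6,530.47 × 0.03 = $195.91
Local income tax: $6,530.47 × 0.0275 = $179.59
Medicare tax: $6,802.57 × 0.025 = $170.06
Roth contribution: $325.47
Dental insurance premium: $213.00
(Employer's $512.99 toward dental insurance premium is not withheld from the employee.)
Total deductions = $272.10 + $1,110.18 + $195.91 + $179.59 + $170.06 + $325.47 + $213.00 = $2,466.31
Net pay = $6,802.57 − $2,466.31 = $4,336.26

$4,336.26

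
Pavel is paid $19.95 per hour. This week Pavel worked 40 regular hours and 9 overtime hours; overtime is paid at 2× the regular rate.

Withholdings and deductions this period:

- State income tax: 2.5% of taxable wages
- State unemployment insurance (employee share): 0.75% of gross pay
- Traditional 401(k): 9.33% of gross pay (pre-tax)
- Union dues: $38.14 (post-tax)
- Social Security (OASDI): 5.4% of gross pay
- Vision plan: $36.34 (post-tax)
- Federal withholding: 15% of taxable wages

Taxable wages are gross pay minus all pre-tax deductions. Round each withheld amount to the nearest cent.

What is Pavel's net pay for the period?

$719.90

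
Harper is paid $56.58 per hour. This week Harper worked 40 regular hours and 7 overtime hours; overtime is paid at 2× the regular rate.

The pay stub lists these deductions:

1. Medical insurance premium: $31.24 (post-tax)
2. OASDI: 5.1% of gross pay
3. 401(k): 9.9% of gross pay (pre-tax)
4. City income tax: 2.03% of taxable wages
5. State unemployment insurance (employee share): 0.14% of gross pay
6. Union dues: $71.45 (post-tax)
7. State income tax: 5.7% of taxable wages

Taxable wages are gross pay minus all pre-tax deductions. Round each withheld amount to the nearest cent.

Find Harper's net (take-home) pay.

$2,277.26

Regular pay: 40 × $56.58 = $2,263.20
Overtime pay: 7 × $56.58 × 2 = $792.12
Gross pay = $2,263.20 + $792.12 = $3,055.32
401(k): $3,055.32 × 0.099 = $302.48
Taxable wages = $3,055.32 − $302.48 = $2,752.84
State income tax: $2,752.84 × 0.057 = $156.91
City income tax: $2,752.84 × 0.0203 = $55.88
State unemployment insurance (employee share): $3,055.32 × 0.0014 = $4.28
OASDI: $3,055.32 × 0.051 = $155.82
Medical insurance premium: $31.24
Union dues: $71.45
Total deductions = $302.48 + $156.91 + $55.88 + $4.28 + $155.82 + $31.24 + $71.45 = $778.06
Net pay = $3,055.32 − $778.06 = $2,277.26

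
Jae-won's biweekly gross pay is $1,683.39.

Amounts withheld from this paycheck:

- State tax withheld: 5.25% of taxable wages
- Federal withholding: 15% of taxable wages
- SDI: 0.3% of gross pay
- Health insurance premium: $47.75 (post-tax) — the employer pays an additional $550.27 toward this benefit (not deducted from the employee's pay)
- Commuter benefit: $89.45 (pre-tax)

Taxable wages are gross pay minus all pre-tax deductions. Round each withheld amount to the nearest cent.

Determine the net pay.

Commuter benefit: $89.45
Taxable wages = $1,683.39 − $89.45 = $1,593.94
Federal withholding: $1,593.94 × 0.15 = $239.09
State tax withheld: $1,593.94 × 0.0525 = $83.68
SDI: $1,683.39 × 0.003 = $5.05
Health insurance premium: $47.75
(Employer's $550.27 toward health insurance premium is not withheld from the employee.)
Total deductions = $89.45 + $239.09 + $83.68 + $5.05 + $47.75 = $465.02
Net pay = $1,683.39 − $465.02 = $1,218.37

$1,218.37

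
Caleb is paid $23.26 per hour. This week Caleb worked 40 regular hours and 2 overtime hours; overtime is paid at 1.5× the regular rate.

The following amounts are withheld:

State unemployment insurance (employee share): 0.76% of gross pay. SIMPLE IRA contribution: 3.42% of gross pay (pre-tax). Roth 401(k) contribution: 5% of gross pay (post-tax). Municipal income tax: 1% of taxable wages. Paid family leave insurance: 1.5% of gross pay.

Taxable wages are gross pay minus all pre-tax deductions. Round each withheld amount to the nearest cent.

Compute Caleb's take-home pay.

Regular pay: 40 × $23.26 = $930.40
Overtime pay: 2 × $23.26 × 1.5 = $69.78
Gross pay = $930.40 + $69.78 = $1000.18
SIMPLE IRA contribution: $1000.18 × 0.0342 = $34.21
Taxable wages = $1000.18 − $34.21 = $965.97
Municipal income tax: $965.97 × 0.01 = $9.66
Paid family leave insurance: $1000.18 × 0.015 = $15.00
State unemployment insurance (employee share): $1000.18 × 0.0076 = $7.60
Roth 401(k) contribution: $1000.18 × 0.05 = $50.01
Total deductions = $34.21 + $9.66 + $15.00 + $7.60 + $50.01 = $116.48
Net pay = $1000.18 − $116.48 = $883.70

$883.70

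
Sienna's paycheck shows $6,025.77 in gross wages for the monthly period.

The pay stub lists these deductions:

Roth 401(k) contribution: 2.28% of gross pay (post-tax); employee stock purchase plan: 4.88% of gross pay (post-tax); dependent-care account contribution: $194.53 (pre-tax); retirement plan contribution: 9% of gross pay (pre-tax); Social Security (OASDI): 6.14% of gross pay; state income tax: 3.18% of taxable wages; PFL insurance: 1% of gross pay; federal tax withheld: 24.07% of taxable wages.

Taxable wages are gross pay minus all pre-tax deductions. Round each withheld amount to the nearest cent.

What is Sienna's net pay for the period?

$2,986.00

Dependent-care account contribution: $194.53
Retirement plan contribution: $6,025.77 × 0.09 = $542.32
Pre-tax total = $194.53 + $542.32 = $736.85
Taxable wages = $6,025.77 − $736.85 = $5,288.92
State income tax: $5,288.92 × 0.0318 = $168.19
Federal tax withheld: $5,288.92 × 0.2407 = $1,273.04
Social Security (OASDI): $6,025.77 × 0.0614 = $369.98
PFL insurance: $6,025.77 × 0.01 = $60.26
Employee stock purchase plan: $6,025.77 × 0.0488 = $294.06
Roth 401(k) contribution: $6,025.77 × 0.0228 = $137.39
Total deductions = $194.53 + $542.32 + $168.19 + $1,273.04 + $369.98 + $60.26 + $294.06 + $137.39 = $3,039.77
Net pay = $6,025.77 − $3,039.77 = $2,986.00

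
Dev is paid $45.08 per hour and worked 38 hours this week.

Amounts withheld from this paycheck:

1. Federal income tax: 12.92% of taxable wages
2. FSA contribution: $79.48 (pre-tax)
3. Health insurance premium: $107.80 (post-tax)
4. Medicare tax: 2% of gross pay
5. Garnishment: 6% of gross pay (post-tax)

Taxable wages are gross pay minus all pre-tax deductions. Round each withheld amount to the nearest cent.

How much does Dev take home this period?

$1,177.66

Gross pay: 38 × $45.08 = $1,713.04
FSA contribution: $79.48
Taxable wages = $1,713.04 − $79.48 = $1,633.56
Federal income tax: $1,633.56 × 0.1292 = $211.06
Medicare tax: $1,713.04 × 0.02 = $34.26
Health insurance premium: $107.80
Garnishment: $1,713.04 × 0.06 = $102.78
Total deductions = $79.48 + $211.06 + $34.26 + $107.80 + $102.78 = $535.38
Net pay = $1,713.04 − $535.38 = $1,177.66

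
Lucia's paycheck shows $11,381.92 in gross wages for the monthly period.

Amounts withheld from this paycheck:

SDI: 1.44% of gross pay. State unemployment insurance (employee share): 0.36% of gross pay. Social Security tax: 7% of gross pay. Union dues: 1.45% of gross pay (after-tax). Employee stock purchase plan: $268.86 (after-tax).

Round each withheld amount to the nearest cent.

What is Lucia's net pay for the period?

State unemployment insurance (employee share): $11,381.92 × 0.0036 = $40.97
SDI: $11,381.92 × 0.0144 = $163.90
Social Security tax: $11,381.92 × 0.07 = $796.73
Employee stock purchase plan: $268.86
Union dues: $11,381.92 × 0.0145 = $165.04
Total deductions = $40.97 + $163.90 + $796.73 + $268.86 + $165.04 = $1,435.50
Net pay = $11,381.92 − $1,435.50 = $9,946.42

$9,946.42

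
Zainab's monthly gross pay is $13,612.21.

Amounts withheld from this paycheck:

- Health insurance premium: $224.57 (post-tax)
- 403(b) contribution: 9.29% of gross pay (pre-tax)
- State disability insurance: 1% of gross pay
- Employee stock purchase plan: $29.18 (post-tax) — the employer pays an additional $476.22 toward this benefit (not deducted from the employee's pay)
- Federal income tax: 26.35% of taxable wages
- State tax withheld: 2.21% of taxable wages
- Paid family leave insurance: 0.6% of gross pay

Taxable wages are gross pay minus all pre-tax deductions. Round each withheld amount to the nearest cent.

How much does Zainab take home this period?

403(b) contribution: $13,612.21 × 0.0929 = $1,264.57
Taxable wages = $13,612.21 − $1,264.57 = $12,347.64
State tax withheld: $12,347.64 × 0.0221 = $272.88
Federal income tax: $12,347.64 × 0.2635 = $3,253.60
State disability insurance: $13,612.21 × 0.01 = $136.12
Paid family leave insurance: $13,612.21 × 0.006 = $81.67
Health insurance premium: $224.57
Employee stock purchase plan: $29.18
(Employer's $476.22 toward employee stock purchase plan is not withheld from the employee.)
Total deductions = $1,264.57 + $272.88 + $3,253.60 + $136.12 + $81.67 + $224.57 + $29.18 = $5,262.59
Net pay = $13,612.21 − $5,262.59 = $8,349.62

$8,349.62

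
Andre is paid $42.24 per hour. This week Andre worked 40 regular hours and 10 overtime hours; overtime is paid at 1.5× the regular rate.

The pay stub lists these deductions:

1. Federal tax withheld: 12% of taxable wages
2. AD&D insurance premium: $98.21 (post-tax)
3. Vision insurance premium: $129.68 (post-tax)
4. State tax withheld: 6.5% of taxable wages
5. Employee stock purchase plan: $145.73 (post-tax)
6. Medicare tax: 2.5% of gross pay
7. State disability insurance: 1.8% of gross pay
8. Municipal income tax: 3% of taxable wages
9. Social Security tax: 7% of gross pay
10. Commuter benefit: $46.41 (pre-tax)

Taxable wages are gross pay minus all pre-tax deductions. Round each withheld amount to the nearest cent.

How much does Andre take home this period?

$1,151.15

Regular pay: 40 × $42.24 = $1,689.60
Overtime pay: 10 × $42.24 × 1.5 = $633.60
Gross pay = $1,689.60 + $633.60 = $2,323.20
Commuter benefit: $46.41
Taxable wages = $2,323.20 − $46.41 = $2,276.79
Municipal income tax: $2,276.79 × 0.03 = $68.30
State tax withheld: $2,276.79 × 0.065 = $147.99
Federal tax withheld: $2,276.79 × 0.12 = $273.21
State disability insurance: $2,323.20 × 0.018 = $41.82
Medicare tax: $2,323.20 × 0.025 = $58.08
Social Security tax: $2,323.20 × 0.07 = $162.62
Employee stock purchase plan: $145.73
Vision insurance premium: $129.68
AD&D insurance premium: $98.21
Total deductions = $46.41 + $68.30 + $147.99 + $273.21 + $41.82 + $58.08 + $162.62 + $145.73 + $129.68 + $98.21 = $1,172.05
Net pay = $2,323.20 − $1,172.05 = $1,151.15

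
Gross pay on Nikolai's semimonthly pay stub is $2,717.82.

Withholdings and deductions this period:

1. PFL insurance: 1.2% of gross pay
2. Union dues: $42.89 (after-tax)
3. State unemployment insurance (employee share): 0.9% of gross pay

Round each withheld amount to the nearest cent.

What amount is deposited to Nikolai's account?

State unemployment insurance (employee share): $2,717.82 × 0.009 = $24.46
PFL insurance: $2,717.82 × 0.012 = $32.61
Union dues: $42.89
Total deductions = $24.46 + $32.61 + $42.89 = $99.96
Net pay = $2,717.82 − $99.96 = $2,617.86

$2,617.86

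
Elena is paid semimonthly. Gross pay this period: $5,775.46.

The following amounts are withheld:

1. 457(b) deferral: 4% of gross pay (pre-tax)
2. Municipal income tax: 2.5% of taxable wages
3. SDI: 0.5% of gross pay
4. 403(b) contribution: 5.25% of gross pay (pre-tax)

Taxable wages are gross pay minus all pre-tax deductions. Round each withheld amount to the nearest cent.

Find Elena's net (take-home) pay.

$5,081.32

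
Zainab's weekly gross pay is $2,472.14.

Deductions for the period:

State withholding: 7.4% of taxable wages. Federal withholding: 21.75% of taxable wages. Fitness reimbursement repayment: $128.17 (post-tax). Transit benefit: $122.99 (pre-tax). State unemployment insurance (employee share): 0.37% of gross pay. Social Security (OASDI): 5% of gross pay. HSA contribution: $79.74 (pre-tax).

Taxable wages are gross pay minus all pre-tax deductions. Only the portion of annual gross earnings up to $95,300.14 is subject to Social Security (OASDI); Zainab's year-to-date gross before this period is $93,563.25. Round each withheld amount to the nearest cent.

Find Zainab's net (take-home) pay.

$1,383.71

HSA contribution: $79.74
Transit benefit: $122.99
Pre-tax total = $79.74 + $122.99 = $202.73
Taxable wages = $2,472.14 − $202.73 = $2,269.41
Federal withholding: $2,269.41 × 0.2175 = $493.60
State withholding: $2,269.41 × 0.074 = $167.94
State unemployment insurance (employee share): $2,472.14 × 0.0037 = $9.15
Social Security (OASDI): only $95,300.14 − $93,563.25 = $1,736.89 of this check is subject → $1,736.89 × 0.05 = $86.84
Fitness reimbursement repayment: $128.17
Total deductions = $79.74 + $122.99 + $493.60 + $167.94 + $9.15 + $86.84 + $128.17 = $1,088.43
Net pay = $2,472.14 − $1,088.43 = $1,383.71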